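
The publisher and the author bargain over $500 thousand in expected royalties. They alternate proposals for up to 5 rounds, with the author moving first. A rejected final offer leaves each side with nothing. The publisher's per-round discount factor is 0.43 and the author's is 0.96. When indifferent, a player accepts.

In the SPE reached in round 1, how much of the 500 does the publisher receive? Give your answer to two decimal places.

12.15

Round 5 (the author proposes): rejection yields 0 for the publisher; the author offers 0 and keeps 500.
Round 4 (the publisher proposes): the author can get 500 next round, worth 0.96 × 500 = 480 now. The publisher offers 480 and keeps 500 − 480 = 20.
Round 3 (the author proposes): the publisher can get 20 next round, worth 0.43 × 20 = 8.6 now; the author offers that and keeps 491.4.
Round 2 (the publisher proposes): the author can get 491.4 next round, worth 0.96 × 491.4 = 471.744 now. The publisher offers 471.744 and keeps 500 − 471.744 = 28.256.
Round 1 (the author proposes): the publisher can get 28.256 next round, worth 0.43 × 28.256 = 12.15008 now. The author offers 12.15008 and keeps 500 − 12.15008 = 487.84992.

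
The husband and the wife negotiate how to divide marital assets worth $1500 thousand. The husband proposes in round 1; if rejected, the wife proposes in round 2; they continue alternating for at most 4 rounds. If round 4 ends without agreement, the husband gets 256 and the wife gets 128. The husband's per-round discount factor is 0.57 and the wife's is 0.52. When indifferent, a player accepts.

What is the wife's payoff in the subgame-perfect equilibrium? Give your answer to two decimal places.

527.14

Round 4 (the wife proposes): the husband gets 256 if talks fail, so the wife offers 256 and keeps 1244.
Round 3 (the husband proposes): the wife can get 1244 next round, worth 0.52 × 1244 = 646.88 now. The husband offers 646.88 and keeps 1500 − 646.88 = 853.12.
Round 2 (the wife proposes): the husband can get 853.12 next round, worth 0.57 × 853.12 = 486.2784 now; the wife offers that and keeps 1013.7216.
Round 1 (the husband proposes): the wife can get 1013.7216 next round, worth 0.52 × 1013.7216 = 527.135232 now. The husband offers 527.135232 and keeps 1500 − 527.135232 = 972.864768.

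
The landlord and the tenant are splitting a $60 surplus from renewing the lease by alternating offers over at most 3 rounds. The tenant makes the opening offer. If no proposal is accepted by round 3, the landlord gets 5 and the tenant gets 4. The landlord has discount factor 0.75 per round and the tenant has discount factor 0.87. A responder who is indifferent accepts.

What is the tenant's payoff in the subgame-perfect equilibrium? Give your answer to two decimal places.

50.89

By backward induction:
Round 3 (the tenant proposes): the landlord gets 5 if talks fail, so the tenant offers 5 and keeps 55.
Round 2 (the landlord proposes): the tenant can get 55 next round, worth 0.87 × 55 = 47.85 now. The landlord offers 47.85 and keeps 60 − 47.85 = 12.15.
Round 1 (the tenant proposes): the landlord can get 12.15 next round, worth 0.75 × 12.15 = 9.1125 now; the tenant offers that and keeps 50.8875.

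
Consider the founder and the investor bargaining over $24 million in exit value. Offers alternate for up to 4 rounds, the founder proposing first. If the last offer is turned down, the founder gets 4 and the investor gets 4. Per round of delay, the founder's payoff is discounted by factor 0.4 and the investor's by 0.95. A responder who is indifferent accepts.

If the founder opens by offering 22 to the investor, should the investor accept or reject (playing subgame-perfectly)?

Work out the investor's continuation value if the offer is rejected.
Round 4 (the investor proposes): the founder gets 4 if talks fail, so the investor offers 4 and keeps 20.
Round 3 (the founder proposes): the investor can get 20 next round, worth 0.95 × 20 = 19 now; the founder offers that and keeps 5.
Round 2 (the investor proposes): the founder can get 5 next round, worth 0.4 × 5 = 2 now; the investor offers that and keeps 22.
So by rejecting in round 1, the investor gets 22 next round, worth 0.95 × 22 = 20.9 now.
Offer 22 ≥ 20.9, so the investor accepts.

Accept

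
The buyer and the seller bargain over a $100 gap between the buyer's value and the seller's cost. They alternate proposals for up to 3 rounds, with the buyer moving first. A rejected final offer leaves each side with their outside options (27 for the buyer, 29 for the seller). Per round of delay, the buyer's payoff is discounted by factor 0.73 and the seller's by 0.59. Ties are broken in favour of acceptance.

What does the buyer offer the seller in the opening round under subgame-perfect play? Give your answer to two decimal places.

28.42

Solve by backward induction from round 3.
Round 3 (the buyer proposes): the seller gets 29 if talks fail, so the buyer offers 29 and keeps 71.
Round 2 (the seller proposes): the buyer can get 71 next round, worth 0.73 × 71 = 51.83 now, so the seller offers 51.83, keeping 48.17.
Round 1 (the buyer proposes): the seller can get 48.17 next round, worth 0.59 × 48.17 = 28.4203 now, so the buyer offers 28.4203, keeping 71.5797.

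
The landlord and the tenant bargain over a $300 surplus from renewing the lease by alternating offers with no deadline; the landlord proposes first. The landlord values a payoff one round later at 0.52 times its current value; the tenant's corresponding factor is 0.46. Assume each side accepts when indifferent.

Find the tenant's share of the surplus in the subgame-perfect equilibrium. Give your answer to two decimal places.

In a stationary SPE each proposer offers the other exactly their discounted continuation value.
If the landlord keeps x when proposing and the tenant keeps y when proposing, then x = 300 − 0.46y and y = 300 − 0.52x.
Solving: x = 300(1 − 0.46) / (1 − 0.52·0.46) = 162 / 0.7608 ≈ 212.9338.
The tenant gets 300 − 212.9338 ≈ 87.0662.

87.07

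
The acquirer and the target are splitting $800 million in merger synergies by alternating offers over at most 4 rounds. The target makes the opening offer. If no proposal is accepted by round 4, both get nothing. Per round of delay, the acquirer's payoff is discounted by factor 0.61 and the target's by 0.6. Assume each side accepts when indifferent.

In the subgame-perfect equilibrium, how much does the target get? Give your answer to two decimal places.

Round 4 (the acquirer proposes): the target will accept anything ≥ 0, so the acquirer offers 0 and keeps 800.
Round 3 (the target proposes): the acquirer can get 800 next round, worth 0.61 × 800 = 488 now. The target offers 488 and keeps 800 − 488 = 312.
Round 2 (the acquirer proposes): the target can get 312 next round, worth 0.6 × 312 = 187.2 now. The acquirer offers 187.2 and keeps 800 − 187.2 = 612.8.
Round 1 (the target proposes): the acquirer can get 612.8 next round, worth 0.61 × 612.8 = 373.808 now. The target offers 373.808 and keeps 800 − 373.808 = 426.192.

426.19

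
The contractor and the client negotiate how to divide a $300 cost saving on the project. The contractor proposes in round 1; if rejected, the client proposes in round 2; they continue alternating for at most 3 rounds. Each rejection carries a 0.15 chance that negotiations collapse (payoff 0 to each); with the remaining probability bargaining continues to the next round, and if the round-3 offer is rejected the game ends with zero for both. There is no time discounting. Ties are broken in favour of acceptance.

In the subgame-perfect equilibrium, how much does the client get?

38.25

Round 3 (the contractor proposes): the client will accept anything ≥ 0, so the contractor offers 0 and keeps 300.
Round 2 (the client proposes): rejecting gives the contractor an expected 0.85 × 300 = 255, so the client offers 255, keeping 45.
Round 1 (the contractor proposes): rejecting gives the client an expected 0.85 × 45 = 38.25; the contractor offers that and keeps 261.75.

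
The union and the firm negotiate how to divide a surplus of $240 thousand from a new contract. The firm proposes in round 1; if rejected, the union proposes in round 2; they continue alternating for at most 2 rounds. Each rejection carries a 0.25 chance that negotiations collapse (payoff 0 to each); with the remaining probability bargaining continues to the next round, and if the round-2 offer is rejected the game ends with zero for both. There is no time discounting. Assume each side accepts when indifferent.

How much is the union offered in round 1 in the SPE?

Round 2 (the union proposes): rejection yields 0 for the firm; the union offers 0 and keeps 240.
Round 1 (the firm proposes): rejecting gives the union an expected 0.75 × 240 = 180, so the firm offers 180, keeping 60.

180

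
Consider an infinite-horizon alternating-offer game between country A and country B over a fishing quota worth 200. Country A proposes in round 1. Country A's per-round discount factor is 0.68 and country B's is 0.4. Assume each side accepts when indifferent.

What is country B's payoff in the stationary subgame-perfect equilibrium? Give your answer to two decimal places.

When country A proposes, country B accepts any offer worth at least 0.4 times what country B would get by proposing next round; and vice versa.
This gives x = 200 − 0.4y and y = 200 − 0.68x, where x and y are each side's share when it proposes.
Hence (1 − 0.4·0.68)x = 200(1 − 0.4), i.e. 0.728·x = 120.
x ≈ 164.8352; country B's share is 200 − x ≈ 35.1648.

35.16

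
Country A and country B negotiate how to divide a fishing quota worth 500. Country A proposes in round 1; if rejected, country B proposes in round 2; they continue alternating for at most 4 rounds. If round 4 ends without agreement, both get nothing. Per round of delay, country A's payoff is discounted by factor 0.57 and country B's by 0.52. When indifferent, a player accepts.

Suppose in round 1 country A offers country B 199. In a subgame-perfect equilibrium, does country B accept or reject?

Accept

Round 4 (country B proposes): country A will accept anything ≥ 0, so country B offers 0 and keeps 500.
Round 3 (country A proposes): country B can get 500 next round, worth 0.52 × 500 = 260 now; country A offers that and keeps 240.
Round 2 (country B proposes): country A can get 240 next round, worth 0.57 × 240 = 136.8 now, so country B offers 136.8, keeping 363.2.
So by rejecting in round 1, country B gets 363.2 next round, worth 0.52 × 363.2 = 188.864 now.
Offer 199 ≥ 188.864, so country B accepts.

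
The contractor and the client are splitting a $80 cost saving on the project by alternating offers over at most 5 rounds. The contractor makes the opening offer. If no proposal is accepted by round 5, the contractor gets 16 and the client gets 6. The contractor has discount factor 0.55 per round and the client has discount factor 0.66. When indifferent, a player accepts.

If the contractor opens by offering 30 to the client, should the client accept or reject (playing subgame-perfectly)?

Reject

Round 5 (the contractor proposes): the client gets 6 if talks fail, so the contractor offers 6 and keeps 74.
Round 4 (the client proposes): the contractor can get 74 next round, worth 0.55 × 74 = 40.7 now. The client offers 40.7 and keeps 80 − 40.7 = 39.3.
Round 3 (the contractor proposes): the client can get 39.3 next round, worth 0.66 × 39.3 = 25.938 now, so the contractor offers 25.938, keeping 54.062.
Round 2 (the client proposes): the contractor can get 54.062 next round, worth 0.55 × 54.062 = 29.7341 now, so the client offers 29.7341, keeping 50.2659.
So by rejecting in round 1, the client gets 50.2659 next round, worth 0.66 × 50.2659 = 33.175494 now.
Offer 30 < 33.175494, so the client rejects.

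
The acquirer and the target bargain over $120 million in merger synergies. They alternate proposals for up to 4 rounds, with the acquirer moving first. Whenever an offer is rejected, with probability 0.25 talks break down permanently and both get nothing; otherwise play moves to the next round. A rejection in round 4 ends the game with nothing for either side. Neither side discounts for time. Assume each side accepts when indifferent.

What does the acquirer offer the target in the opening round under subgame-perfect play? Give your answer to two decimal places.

Round 4 (the target proposes): rejection yields 0 for the acquirer; the target offers 0 and keeps 120.
Round 3 (the acquirer proposes): rejecting gives the target an expected 0.75 × 120 = 90. The acquirer offers 90 and keeps 120 − 90 = 30.
Round 2 (the target proposes): rejecting gives the acquirer an expected 0.75 × 30 = 22.5; the target offers that and keeps 97.5.
Round 1 (the acquirer proposes): rejecting gives the target an expected 0.75 × 97.5 = 73.125, so the acquirer offers 73.125, keeping 46.875.

73.13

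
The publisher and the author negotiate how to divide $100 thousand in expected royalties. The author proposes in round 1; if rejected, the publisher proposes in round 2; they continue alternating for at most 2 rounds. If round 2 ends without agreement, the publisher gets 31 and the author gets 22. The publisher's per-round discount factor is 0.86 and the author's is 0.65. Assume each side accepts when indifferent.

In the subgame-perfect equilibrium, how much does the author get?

Round 2 (the publisher proposes): the author gets 22 if talks fail, so the publisher offers 22 and keeps 78.
Round 1 (the author proposes): the publisher can get 78 next round, worth 0.86 × 78 = 67.08 now. The author offers 67.08 and keeps 100 − 67.08 = 32.92.

32.92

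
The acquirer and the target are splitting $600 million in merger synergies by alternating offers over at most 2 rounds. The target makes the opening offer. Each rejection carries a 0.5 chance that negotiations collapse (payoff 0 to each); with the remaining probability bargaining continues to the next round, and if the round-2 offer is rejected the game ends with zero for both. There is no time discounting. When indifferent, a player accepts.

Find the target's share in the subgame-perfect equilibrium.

By backward induction:
Round 2 (the acquirer proposes): rejection yields 0 for the target; the acquirer offers 0 and keeps 600.
Round 1 (the target proposes): rejecting gives the acquirer an expected 0.5 × 600 = 300, so the target offers 300, keeping 300.

300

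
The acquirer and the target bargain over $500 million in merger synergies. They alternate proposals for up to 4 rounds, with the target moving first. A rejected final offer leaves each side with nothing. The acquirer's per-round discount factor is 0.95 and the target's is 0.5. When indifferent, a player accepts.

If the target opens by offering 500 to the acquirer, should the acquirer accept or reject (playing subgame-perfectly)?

Accept

Round 4 (the acquirer proposes): the target will accept anything ≥ 0, so the acquirer offers 0 and keeps 500.
Round 3 (the target proposes): the acquirer can get 500 next round, worth 0.95 × 500 = 475 now; the target offers that and keeps 25.
Round 2 (the acquirer proposes): the target can get 25 next round, worth 0.5 × 25 = 12.5 now; the acquirer offers that and keeps 487.5.
So by rejecting in round 1, the acquirer gets 487.5 next round, worth 0.95 × 487.5 = 463.125 now.
Offer 500 ≥ 463.125, so the acquirer accepts.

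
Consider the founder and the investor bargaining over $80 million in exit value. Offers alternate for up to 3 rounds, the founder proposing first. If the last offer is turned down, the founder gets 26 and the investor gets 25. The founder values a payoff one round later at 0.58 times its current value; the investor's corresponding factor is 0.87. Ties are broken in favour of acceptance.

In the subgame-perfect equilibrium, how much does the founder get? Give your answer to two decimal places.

Round 3 (the founder proposes): the investor gets 25 if talks fail, so the founder offers 25 and keeps 55.
Round 2 (the investor proposes): the founder can get 55 next round, worth 0.58 × 55 = 31.9 now, so the investor offers 31.9, keeping 48.1.
Round 1 (the founder proposes): the investor can get 48.1 next round, worth 0.87 × 48.1 = 41.847 now, so the founder offers 41.847, keeping 38.153.

38.15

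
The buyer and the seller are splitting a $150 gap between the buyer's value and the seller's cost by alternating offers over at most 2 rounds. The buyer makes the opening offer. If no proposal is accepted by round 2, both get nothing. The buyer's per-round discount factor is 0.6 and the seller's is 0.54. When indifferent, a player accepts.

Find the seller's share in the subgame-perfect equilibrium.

Solve by backward induction from round 2.
Round 2 (the seller proposes): the buyer will accept anything ≥ 0, so the seller offers 0 and keeps 150.
Round 1 (the buyer proposes): the seller can get 150 next round, worth 0.54 × 150 = 81 now; the buyer offers that and keeps 69.

81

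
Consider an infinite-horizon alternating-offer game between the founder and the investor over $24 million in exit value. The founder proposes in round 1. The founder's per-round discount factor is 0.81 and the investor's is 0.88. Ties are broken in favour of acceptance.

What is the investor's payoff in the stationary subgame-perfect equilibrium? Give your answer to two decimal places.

13.97

When the founder proposes, the investor accepts any offer worth at least 0.88 times what the investor would get by proposing next round; and vice versa.
This gives x = 24 − 0.88y and y = 24 − 0.81x, where x and y are each side's share when it proposes.
Hence (1 − 0.88·0.81)x = 24(1 − 0.88), i.e. 0.2872·x = 2.88.
x ≈ 10.0279; the investor's share is 24 − x ≈ 13.9721.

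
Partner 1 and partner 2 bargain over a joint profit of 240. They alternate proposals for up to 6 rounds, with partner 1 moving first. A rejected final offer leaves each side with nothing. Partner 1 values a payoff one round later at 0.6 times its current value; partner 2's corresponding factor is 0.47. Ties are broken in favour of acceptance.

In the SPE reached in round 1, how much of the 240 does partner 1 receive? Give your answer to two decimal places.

173.19

Work backward from the last round.
Round 6 (partner 2 proposes): partner 1 will accept anything ≥ 0, so partner 2 offers 0 and keeps 240.
Round 5 (partner 1 proposes): partner 2 can get 240 next round, worth 0.47 × 240 = 112.8 now, so partner 1 offers 112.8, keeping 127.2.
Round 4 (partner 2 proposes): partner 1 can get 127.2 next round, worth 0.6 × 127.2 = 76.32 now; partner 2 offers that and keeps 163.68.
Round 3 (partner 1 proposes): partner 2 can get 163.68 next round, worth 0.47 × 163.68 = 76.9296 now. Partner 1 offers 76.9296 and keeps 240 − 76.9296 = 163.0704.
Round 2 (partner 2 proposes): partner 1 can get 163.0704 next round, worth 0.6 × 163.0704 = 97.84224 now, so partner 2 offers 97.84224, keeping 142.15776.
Round 1 (partner 1 proposes): partner 2 can get 142.15776 next round, worth 0.47 × 142.15776 = 66.8141472 now, so partner 1 offers 66.8141472, keeping 173.1858528.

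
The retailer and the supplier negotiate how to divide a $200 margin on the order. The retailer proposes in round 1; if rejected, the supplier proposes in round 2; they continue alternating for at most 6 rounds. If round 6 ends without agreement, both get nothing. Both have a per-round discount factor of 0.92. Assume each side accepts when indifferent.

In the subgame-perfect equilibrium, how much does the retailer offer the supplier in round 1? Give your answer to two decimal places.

159.00

Round 6 (the supplier proposes): rejection yields 0 for the retailer; the supplier offers 0 and keeps 200.
Round 5 (the retailer proposes): the supplier can get 200 next round, worth 0.92 × 200 = 184 now; the retailer offers that and keeps 16.
Round 4 (the supplier proposes): the retailer can get 16 next round, worth 0.92 × 16 = 14.72 now. The supplier offers 14.72 and keeps 200 − 14.72 = 185.28.
Round 3 (the retailer proposes): the supplier can get 185.28 next round, worth 0.92 × 185.28 = 170.4576 now, so the retailer offers 170.4576, keeping 29.5424.
Round 2 (the supplier proposes): the retailer can get 29.5424 next round, worth 0.92 × 29.5424 = 27.179008 now. The supplier offers 27.179008 and keeps 200 − 27.179008 = 172.820992.
Round 1 (the retailer proposes): the supplier can get 172.820992 next round, worth 0.92 × 172.820992 = 158.99531264 now. The retailer offers 158.99531264 and keeps 200 − 158.99531264 = 41.00468736.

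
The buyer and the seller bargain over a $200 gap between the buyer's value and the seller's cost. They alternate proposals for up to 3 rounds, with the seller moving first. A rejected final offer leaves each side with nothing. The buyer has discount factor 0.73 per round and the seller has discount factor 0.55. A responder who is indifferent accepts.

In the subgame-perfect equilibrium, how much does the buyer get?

65.7

Round 3 (the seller proposes): the buyer will accept anything ≥ 0, so the seller offers 0 and keeps 200.
Round 2 (the buyer proposes): the seller can get 200 next round, worth 0.55 × 200 = 110 now; the buyer offers that and keeps 90.
Round 1 (the seller proposes): the buyer can get 90 next round, worth 0.73 × 90 = 65.7 now; the seller offers that and keeps 134.3.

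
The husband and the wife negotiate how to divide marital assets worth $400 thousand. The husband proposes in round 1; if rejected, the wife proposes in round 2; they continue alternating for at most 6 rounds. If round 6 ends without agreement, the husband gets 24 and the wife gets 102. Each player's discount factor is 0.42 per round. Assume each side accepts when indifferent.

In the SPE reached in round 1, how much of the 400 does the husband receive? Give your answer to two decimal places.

280.46

Round 6 (the wife proposes): the husband gets 24 if talks fail, so the wife offers 24 and keeps 376.
Round 5 (the husband proposes): the wife can get 376 next round, worth 0.42 × 376 = 157.92 now. The husband offers 157.92 and keeps 400 − 157.92 = 242.08.
Round 4 (the wife proposes): the husband can get 242.08 next round, worth 0.42 × 242.08 = 101.6736 now, so the wife offers 101.6736, keeping 298.3264.
Round 3 (the husband proposes): the wife can get 298.3264 next round, worth 0.42 × 298.3264 = 125.297088 now, so the husband offers 125.297088, keeping 274.702912.
Round 2 (the wife proposes): the husband can get 274.702912 next round, worth 0.42 × 274.702912 = 115.37522304 now. The wife offers 115.37522304 and keeps 400 − 115.37522304 = 284.62477696.
Round 1 (the husband proposes): the wife can get 284.62477696 next round, worth 0.42 × 284.62477696 = 119.5424063232 now. The husband offers 119.5424063232 and keeps 400 − 119.5424063232 = 280.4575936768.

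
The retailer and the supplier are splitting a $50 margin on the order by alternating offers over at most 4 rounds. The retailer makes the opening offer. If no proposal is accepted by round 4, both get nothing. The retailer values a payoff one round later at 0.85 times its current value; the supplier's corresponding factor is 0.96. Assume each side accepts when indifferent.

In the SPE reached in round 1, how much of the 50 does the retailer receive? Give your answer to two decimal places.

3.63

Round 4 (the supplier proposes): the retailer will accept anything ≥ 0, so the supplier offers 0 and keeps 50.
Round 3 (the retailer proposes): the supplier can get 50 next round, worth 0.96 × 50 = 48 now; the retailer offers that and keeps 2.
Round 2 (the supplier proposes): the retailer can get 2 next round, worth 0.85 × 2 = 1.7 now. The supplier offers 1.7 and keeps 50 − 1.7 = 48.3.
Round 1 (the retailer proposes): the supplier can get 48.3 next round, worth 0.96 × 48.3 = 46.368 now. The retailer offers 46.368 and keeps 50 − 46.368 = 3.632.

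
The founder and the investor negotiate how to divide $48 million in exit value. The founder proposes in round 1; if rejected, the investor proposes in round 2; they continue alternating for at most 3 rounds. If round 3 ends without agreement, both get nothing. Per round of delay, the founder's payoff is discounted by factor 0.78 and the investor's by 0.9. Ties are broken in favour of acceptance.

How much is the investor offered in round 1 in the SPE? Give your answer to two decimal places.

By backward induction:
Round 3 (the founder proposes): the investor will accept anything ≥ 0, so the founder offers 0 and keeps 48.
Round 2 (the investor proposes): the founder can get 48 next round, worth 0.78 × 48 = 37.44 now, so the investor offers 37.44, keeping 10.56.
Round 1 (the founder proposes): the investor can get 10.56 next round, worth 0.9 × 10.56 = 9.504 now. The founder offers 9.504 and keeps 48 − 9.504 = 38.496.

9.50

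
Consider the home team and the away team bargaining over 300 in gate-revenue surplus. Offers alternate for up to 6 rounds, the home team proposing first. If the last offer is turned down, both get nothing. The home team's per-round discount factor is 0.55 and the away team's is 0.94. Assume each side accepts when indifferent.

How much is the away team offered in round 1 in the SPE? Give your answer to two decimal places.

267.88

Round 6 (the away team proposes): the home team will accept anything ≥ 0, so the away team offers 0 and keeps 300.
Round 5 (the home team proposes): the away team can get 300 next round, worth 0.94 × 300 = 282 now; the home team offers that and keeps 18.
Round 4 (the away team proposes): the home team can get 18 next round, worth 0.55 × 18 = 9.9 now. The away team offers 9.9 and keeps 300 − 9.9 = 290.1.
Round 3 (the home team proposes): the away team can get 290.1 next round, worth 0.94 × 290.1 = 272.694 now; the home team offers that and keeps 27.306.
Round 2 (the away team proposes): the home team can get 27.306 next round, worth 0.55 × 27.306 = 15.0183 now; the away team offers that and keeps 284.9817.
Round 1 (the home team proposes): the away team can get 284.9817 next round, worth 0.94 × 284.9817 = 267.882798 now; the home team offers that and keeps 32.117202.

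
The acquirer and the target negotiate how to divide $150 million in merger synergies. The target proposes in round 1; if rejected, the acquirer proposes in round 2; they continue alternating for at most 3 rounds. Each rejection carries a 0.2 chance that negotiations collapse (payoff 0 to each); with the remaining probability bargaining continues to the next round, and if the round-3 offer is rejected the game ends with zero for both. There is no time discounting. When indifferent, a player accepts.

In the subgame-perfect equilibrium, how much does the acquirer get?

Round 3 (the target proposes): the acquirer will accept anything ≥ 0, so the target offers 0 and keeps 150.
Round 2 (the acquirer proposes): rejecting gives the target an expected 0.8 × 150 = 120; the acquirer offers that and keeps 30.
Round 1 (the target proposes): rejecting gives the acquirer an expected 0.8 × 30 = 24. The target offers 24 and keeps 150 − 24 = 126.

24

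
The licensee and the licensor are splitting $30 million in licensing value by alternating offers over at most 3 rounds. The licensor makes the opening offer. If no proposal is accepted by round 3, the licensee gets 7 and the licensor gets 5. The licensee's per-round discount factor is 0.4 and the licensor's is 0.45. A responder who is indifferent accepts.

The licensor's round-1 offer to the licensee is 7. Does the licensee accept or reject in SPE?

Work out the licensee's continuation value if the offer is rejected.
Round 3 (the licensor proposes): the licensee gets 7 if talks fail, so the licensor offers 7 and keeps 23.
Round 2 (the licensee proposes): the licensor can get 23 next round, worth 0.45 × 23 = 10.35 now. The licensee offers 10.35 and keeps 30 − 10.35 = 19.65.
So by rejecting in round 1, the licensee gets 19.65 next round, worth 0.4 × 19.65 = 7.86 now.
Offer 7 < 7.86, so the licensee rejects.

Reject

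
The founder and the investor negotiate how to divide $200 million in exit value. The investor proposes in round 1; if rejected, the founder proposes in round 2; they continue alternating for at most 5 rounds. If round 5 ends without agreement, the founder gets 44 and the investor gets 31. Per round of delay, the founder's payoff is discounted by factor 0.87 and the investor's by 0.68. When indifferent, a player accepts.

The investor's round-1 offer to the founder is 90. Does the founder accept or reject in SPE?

Reject

Round 5 (the investor proposes): the founder gets 44 if talks fail, so the investor offers 44 and keeps 156.
Round 4 (the founder proposes): the investor can get 156 next round, worth 0.68 × 156 = 106.08 now; the founder offers that and keeps 93.92.
Round 3 (the investor proposes): the founder can get 93.92 next round, worth 0.87 × 93.92 = 81.7104 now. The investor offers 81.7104 and keeps 200 − 81.7104 = 118.2896.
Round 2 (the founder proposes): the investor can get 118.2896 next round, worth 0.68 × 118.2896 = 80.436928 now; the founder offers that and keeps 119.563072.
So by rejecting in round 1, the founder gets 119.563072 next round, worth 0.87 × 119.563072 = 104.01987264 now.
Offer 90 < 104.01987264, so the founder rejects.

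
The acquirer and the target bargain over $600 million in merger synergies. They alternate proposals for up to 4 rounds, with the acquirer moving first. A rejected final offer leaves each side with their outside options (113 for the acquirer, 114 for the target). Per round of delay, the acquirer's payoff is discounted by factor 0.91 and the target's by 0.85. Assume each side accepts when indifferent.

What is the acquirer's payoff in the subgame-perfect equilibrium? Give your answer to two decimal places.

Round 4 (the target proposes): the acquirer gets 113 if talks fail, so the target offers 113 and keeps 487.
Round 3 (the acquirer proposes): the target can get 487 next round, worth 0.85 × 487 = 413.95 now; the acquirer offers that and keeps 186.05.
Round 2 (the target proposes): the acquirer can get 186.05 next round, worth 0.91 × 186.05 = 169.3055 now, so the target offers 169.3055, keeping 430.6945.
Round 1 (the acquirer proposes): the target can get 430.6945 next round, worth 0.85 × 430.6945 = 366.090325 now; the acquirer offers that and keeps 233.909675.

233.91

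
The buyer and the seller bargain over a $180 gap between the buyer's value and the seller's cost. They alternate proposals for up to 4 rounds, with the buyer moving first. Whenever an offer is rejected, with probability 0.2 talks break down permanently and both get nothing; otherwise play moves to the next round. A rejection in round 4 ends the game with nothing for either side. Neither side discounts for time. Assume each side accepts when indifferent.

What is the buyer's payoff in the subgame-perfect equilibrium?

59.04

Round 4 (the seller proposes): the buyer will accept anything ≥ 0, so the seller offers 0 and keeps 180.
Round 3 (the buyer proposes): rejecting gives the seller an expected 0.8 × 180 = 144, so the buyer offers 144, keeping 36.
Round 2 (the seller proposes): rejecting gives the buyer an expected 0.8 × 36 = 28.8. The seller offers 28.8 and keeps 180 − 28.8 = 151.2.
Round 1 (the buyer proposes): rejecting gives the seller an expected 0.8 × 151.2 = 120.96. The buyer offers 120.96 and keeps 180 − 120.96 = 59.04.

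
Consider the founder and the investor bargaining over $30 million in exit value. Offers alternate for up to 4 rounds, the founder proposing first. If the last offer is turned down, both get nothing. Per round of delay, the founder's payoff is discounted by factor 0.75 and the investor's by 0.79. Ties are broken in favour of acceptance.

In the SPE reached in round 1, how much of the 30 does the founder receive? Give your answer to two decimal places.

Round 4 (the investor proposes): the founder will accept anything ≥ 0, so the investor offers 0 and keeps 30.
Round 3 (the founder proposes): the investor can get 30 next round, worth 0.79 × 30 = 23.7 now. The founder offers 23.7 and keeps 30 − 23.7 = 6.3.
Round 2 (the investor proposes): the founder can get 6.3 next round, worth 0.75 × 6.3 = 4.725 now, so the investor offers 4.725, keeping 25.275.
Round 1 (the founder proposes): the investor can get 25.275 next round, worth 0.79 × 25.275 = 19.96725 now. The founder offers 19.96725 and keeps 30 − 19.96725 = 10.03275.

10.03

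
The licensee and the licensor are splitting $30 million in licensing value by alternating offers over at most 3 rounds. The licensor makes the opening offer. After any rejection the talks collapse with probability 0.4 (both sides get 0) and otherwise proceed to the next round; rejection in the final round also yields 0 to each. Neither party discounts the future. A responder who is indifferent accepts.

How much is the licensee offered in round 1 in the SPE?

Round 3 (the licensor proposes): rejection yields 0 for the licensee; the licensor offers 0 and keeps 30.
Round 2 (the licensee proposes): rejecting gives the licensor an expected 0.6 × 30 = 18. The licensee offers 18 and keeps 30 − 18 = 12.
Round 1 (the licensor proposes): rejecting gives the licensee an expected 0.6 × 12 = 7.2, so the licensor offers 7.2, keeping 22.8.

7.2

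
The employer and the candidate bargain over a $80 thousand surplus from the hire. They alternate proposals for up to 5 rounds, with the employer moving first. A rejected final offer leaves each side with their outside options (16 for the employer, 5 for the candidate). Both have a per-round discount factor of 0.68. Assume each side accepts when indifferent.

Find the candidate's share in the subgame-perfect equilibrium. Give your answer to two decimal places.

26.53

Round 5 (the employer proposes): the candidate gets 5 if talks fail, so the employer offers 5 and keeps 75.
Round 4 (the candidate proposes): the employer can get 75 next round, worth 0.68 × 75 = 51 now, so the candidate offers 51, keeping 29.
Round 3 (the employer proposes): the candidate can get 29 next round, worth 0.68 × 29 = 19.72 now; the employer offers that and keeps 60.28.
Round 2 (the candidate proposes): the employer can get 60.28 next round, worth 0.68 × 60.28 = 40.9904 now, so the candidate offers 40.9904, keeping 39.0096.
Round 1 (the employer proposes): the candidate can get 39.0096 next round, worth 0.68 × 39.0096 = 26.526528 now, so the employer offers 26.526528, keeping 53.473472.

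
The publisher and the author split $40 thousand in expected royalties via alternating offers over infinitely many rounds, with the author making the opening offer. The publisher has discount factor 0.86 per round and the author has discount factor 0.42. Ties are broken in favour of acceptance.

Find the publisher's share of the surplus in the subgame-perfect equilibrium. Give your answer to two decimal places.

When the author proposes, the publisher accepts any offer worth at least 0.86 times what the publisher would get by proposing next round; and vice versa.
This gives x = 40 − 0.86y and y = 40 − 0.42x, where x and y are each side's share when it proposes.
Hence (1 − 0.86·0.42)x = 40(1 − 0.86), i.e. 0.6388·x = 5.6.
x ≈ 8.7664; the publisher's share is 40 − x ≈ 31.2336.

31.23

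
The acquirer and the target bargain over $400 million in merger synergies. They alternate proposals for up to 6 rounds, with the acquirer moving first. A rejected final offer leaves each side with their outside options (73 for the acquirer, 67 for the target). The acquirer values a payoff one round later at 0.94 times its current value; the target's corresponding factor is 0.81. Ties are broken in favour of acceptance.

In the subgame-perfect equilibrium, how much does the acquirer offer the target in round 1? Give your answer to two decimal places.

Round 6 (the target proposes): the acquirer gets 73 if talks fail, so the target offers 73 and keeps 327.
Round 5 (the acquirer proposes): the target can get 327 next round, worth 0.81 × 327 = 264.87 now; the acquirer offers that and keeps 135.13.
Round 4 (the target proposes): the acquirer can get 135.13 next round, worth 0.94 × 135.13 = 127.0222 now; the target offers that and keeps 272.9778.
Round 3 (the acquirer proposes): the target can get 272.9778 next round, worth 0.81 × 272.9778 = 221.112018 now; the acquirer offers that and keeps 178.887982.
Round 2 (the target proposes): the acquirer can get 178.887982 next round, worth 0.94 × 178.887982 = 168.15470308 now; the target offers that and keeps 231.84529692.
Round 1 (the acquirer proposes): the target can get 231.84529692 next round, worth 0.81 × 231.84529692 = 187.7946905052 now; the acquirer offers that and keeps 212.2053094948.

187.79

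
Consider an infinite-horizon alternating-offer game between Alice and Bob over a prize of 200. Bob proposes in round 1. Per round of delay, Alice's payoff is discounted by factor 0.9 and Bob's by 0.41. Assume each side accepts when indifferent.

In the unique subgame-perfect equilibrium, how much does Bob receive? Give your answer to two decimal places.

When Bob proposes, Alice accepts any offer worth at least 0.9 times what Alice would get by proposing next round; and vice versa.
This gives x = 200 − 0.9y and y = 200 − 0.41x, where x and y are each side's share when it proposes.
Hence (1 − 0.9·0.41)x = 200(1 − 0.9), i.e. 0.631·x = 20.
x ≈ 31.6957; Alice's share is 200 − x ≈ 168.3043.

31.70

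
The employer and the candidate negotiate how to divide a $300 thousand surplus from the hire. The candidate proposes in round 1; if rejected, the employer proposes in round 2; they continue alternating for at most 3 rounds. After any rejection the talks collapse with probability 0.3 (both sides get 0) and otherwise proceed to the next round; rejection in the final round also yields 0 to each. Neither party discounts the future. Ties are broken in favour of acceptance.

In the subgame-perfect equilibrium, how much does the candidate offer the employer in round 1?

63

Round 3 (the candidate proposes): the employer will accept anything ≥ 0, so the candidate offers 0 and keeps 300.
Round 2 (the employer proposes): rejecting gives the candidate an expected 0.7 × 300 = 210, so the employer offers 210, keeping 90.
Round 1 (the candidate proposes): rejecting gives the employer an expected 0.7 × 90 = 63, so the candidate offers 63, keeping 237.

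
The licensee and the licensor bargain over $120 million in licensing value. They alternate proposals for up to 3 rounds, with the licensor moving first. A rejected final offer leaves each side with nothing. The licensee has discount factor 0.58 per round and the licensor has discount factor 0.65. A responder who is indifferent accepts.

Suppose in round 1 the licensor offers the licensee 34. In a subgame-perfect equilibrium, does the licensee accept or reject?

Round 3 (the licensor proposes): the licensee will accept anything ≥ 0, so the licensor offers 0 and keeps 120.
Round 2 (the licensee proposes): the licensor can get 120 next round, worth 0.65 × 120 = 78 now. The licensee offers 78 and keeps 120 − 78 = 42.
So by rejecting in round 1, the licensee gets 42 next round, worth 0.58 × 42 = 24.36 now.
Offer 34 ≥ 24.36, so the licensee accepts.

Accept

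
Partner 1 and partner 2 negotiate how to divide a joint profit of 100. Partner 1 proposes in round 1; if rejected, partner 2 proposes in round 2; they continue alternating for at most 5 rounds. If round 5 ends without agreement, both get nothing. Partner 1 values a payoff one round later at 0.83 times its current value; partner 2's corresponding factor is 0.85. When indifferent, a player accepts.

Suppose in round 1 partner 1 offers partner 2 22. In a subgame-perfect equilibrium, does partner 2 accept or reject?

Round 5 (partner 1 proposes): partner 2 will accept anything ≥ 0, so partner 1 offers 0 and keeps 100.
Round 4 (partner 2 proposes): partner 1 can get 100 next round, worth 0.83 × 100 = 83 now, so partner 2 offers 83, keeping 17.
Round 3 (partner 1 proposes): partner 2 can get 17 next round, worth 0.85 × 17 = 14.45 now. Partner 1 offers 14.45 and keeps 100 − 14.45 = 85.55.
Round 2 (partner 2 proposes): partner 1 can get 85.55 next round, worth 0.83 × 85.55 = 71.0065 now, so partner 2 offers 71.0065, keeping 28.9935.
So by rejecting in round 1, partner 2 gets 28.9935 next round, worth 0.85 × 28.9935 = 24.644475 now.
Offer 22 < 24.644475, so partner 2 rejects.

Reject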